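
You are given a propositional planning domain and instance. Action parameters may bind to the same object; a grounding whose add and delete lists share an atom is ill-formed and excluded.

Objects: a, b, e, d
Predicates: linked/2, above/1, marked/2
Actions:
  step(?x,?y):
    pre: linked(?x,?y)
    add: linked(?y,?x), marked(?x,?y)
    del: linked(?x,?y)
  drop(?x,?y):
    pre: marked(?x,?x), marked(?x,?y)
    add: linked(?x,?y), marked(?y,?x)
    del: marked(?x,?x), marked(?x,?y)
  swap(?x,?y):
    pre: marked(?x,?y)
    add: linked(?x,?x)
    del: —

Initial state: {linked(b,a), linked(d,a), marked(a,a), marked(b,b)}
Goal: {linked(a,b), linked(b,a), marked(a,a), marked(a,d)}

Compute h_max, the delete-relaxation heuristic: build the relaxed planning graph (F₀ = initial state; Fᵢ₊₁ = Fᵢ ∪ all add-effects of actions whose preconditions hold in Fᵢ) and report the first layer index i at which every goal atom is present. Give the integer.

2

F0 = init (4 atoms)
F1 = F0 ∪ {linked(a,a), linked(a,b), linked(a,d), linked(b,b), marked(b,a), marked(d,a)}  (10 atoms)
F2 = F1 ∪ {linked(d,d), marked(a,b), marked(a,d)}  (13 atoms)
goal ⊆ F2  ⇒  h_max = 2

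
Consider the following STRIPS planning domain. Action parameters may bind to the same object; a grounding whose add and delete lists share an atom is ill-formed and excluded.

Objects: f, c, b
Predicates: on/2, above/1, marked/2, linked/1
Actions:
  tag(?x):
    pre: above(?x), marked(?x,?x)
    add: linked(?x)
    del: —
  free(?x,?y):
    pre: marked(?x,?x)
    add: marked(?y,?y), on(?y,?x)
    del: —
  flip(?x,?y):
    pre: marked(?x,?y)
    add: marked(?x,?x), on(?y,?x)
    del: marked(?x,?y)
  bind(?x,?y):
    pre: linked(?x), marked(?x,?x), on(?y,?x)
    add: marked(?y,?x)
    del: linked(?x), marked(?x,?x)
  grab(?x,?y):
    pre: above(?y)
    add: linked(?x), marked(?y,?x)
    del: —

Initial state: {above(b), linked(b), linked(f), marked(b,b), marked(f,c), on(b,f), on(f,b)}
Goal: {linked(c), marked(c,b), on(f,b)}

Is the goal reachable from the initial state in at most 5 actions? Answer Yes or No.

Yes

1. free(b,c)  →  {above(b), linked(b), linked(f), marked(b,b), marked(c,c), marked(f,c), on(b,f), on(c,b), on(f,b)}
2. bind(b,c)  →  {above(b), linked(f), marked(c,b), marked(c,c), marked(f,c), on(b,f), on(c,b), on(f,b)}
3. grab(c,b)  →  {above(b), linked(c), linked(f), marked(b,c), marked(c,b), marked(c,c), marked(f,c), on(b,f), on(c,b), on(f,b)}
optimal plan length = 3; 3 ≤ 5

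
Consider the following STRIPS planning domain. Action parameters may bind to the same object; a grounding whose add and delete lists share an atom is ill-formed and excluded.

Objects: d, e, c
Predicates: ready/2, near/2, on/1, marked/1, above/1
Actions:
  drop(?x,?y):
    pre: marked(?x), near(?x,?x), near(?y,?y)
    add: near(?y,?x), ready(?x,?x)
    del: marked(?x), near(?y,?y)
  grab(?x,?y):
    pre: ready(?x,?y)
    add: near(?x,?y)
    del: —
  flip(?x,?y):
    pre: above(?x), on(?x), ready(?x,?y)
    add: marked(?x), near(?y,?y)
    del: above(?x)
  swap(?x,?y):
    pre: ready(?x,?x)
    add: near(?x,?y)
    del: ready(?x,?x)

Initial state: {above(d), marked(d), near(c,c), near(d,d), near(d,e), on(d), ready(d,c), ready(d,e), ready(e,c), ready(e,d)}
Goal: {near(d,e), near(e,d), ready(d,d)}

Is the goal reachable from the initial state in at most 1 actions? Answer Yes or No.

1. drop(d,c)  →  {above(d), near(c,d), near(d,d), near(d,e), on(d), ready(d,c), ready(d,d), ready(d,e), ready(e,c), ready(e,d)}
2. grab(e,d)  →  {above(d), near(c,d), near(d,d), near(d,e), near(e,d), on(d), ready(d,c), ready(d,d), ready(d,e), ready(e,c), ready(e,d)}
optimal plan length = 2; 2 > 1

No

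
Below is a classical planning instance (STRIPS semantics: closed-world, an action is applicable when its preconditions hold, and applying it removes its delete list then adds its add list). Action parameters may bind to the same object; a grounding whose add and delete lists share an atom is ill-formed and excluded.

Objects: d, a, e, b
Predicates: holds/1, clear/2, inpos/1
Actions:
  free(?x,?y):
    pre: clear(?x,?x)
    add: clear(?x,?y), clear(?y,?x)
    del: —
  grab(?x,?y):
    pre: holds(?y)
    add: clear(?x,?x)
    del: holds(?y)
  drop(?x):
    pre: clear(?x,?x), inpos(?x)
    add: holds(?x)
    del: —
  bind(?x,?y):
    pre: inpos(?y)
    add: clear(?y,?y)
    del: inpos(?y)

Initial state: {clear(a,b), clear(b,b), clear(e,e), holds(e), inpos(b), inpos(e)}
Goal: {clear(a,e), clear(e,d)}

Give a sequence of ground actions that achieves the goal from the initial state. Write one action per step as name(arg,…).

1. free(e,d)  →  {clear(a,b), clear(b,b), clear(d,e), clear(e,d), clear(e,e), holds(e), inpos(b), inpos(e)}
2. free(e,a)  →  {clear(a,b), clear(a,e), clear(b,b), clear(d,e), clear(e,a), clear(e,d), clear(e,e), holds(e), inpos(b), inpos(e)}

free(e,d); free(e,a)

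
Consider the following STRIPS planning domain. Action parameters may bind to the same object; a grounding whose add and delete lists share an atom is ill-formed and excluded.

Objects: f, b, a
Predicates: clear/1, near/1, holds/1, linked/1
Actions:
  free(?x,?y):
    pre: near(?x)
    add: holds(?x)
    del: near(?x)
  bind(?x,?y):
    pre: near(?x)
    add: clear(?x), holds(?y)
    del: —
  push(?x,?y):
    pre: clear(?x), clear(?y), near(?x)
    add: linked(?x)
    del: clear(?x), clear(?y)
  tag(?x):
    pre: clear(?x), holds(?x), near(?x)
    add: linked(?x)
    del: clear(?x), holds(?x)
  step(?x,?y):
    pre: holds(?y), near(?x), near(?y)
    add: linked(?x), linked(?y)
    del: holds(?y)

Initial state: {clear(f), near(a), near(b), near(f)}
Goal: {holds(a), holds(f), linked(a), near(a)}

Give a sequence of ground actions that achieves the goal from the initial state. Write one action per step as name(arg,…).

free(f,f); bind(a,a); push(a,f)

1. free(f,f)  →  {clear(f), holds(f), near(a), near(b)}
2. bind(a,a)  →  {clear(a), clear(f), holds(a), holds(f), near(a), near(b)}
3. push(a,f)  →  {holds(a), holds(f), linked(a), near(a), near(b)}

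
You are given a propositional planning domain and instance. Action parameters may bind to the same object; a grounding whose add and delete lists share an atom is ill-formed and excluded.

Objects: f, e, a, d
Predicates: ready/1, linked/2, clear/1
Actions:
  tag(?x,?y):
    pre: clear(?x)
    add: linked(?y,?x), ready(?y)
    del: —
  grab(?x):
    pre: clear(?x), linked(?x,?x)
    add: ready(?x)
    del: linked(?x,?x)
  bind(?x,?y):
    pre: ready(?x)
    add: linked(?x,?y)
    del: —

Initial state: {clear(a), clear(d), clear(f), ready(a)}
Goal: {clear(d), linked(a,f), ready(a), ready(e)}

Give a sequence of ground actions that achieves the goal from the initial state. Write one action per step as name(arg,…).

1. tag(f,e)  →  {clear(a), clear(d), clear(f), linked(e,f), ready(a), ready(e)}
2. tag(f,a)  →  {clear(a), clear(d), clear(f), linked(a,f), linked(e,f), ready(a), ready(e)}

tag(f,e); tag(f,a)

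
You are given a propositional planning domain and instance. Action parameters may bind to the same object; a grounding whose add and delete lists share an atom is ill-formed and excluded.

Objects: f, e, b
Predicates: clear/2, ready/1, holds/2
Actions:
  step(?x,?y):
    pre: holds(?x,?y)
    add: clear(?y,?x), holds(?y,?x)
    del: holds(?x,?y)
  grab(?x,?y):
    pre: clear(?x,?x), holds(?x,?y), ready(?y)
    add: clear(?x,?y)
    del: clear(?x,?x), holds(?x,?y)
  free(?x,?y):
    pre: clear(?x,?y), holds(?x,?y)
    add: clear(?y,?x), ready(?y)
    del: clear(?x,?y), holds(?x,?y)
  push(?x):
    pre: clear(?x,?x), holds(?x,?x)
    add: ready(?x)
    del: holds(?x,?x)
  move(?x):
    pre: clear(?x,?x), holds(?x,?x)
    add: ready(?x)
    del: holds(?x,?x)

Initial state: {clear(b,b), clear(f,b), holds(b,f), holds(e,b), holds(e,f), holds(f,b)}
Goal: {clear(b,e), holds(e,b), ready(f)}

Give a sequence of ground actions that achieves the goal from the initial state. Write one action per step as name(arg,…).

1. step(f,b)  →  {clear(b,b), clear(b,f), clear(f,b), holds(b,f), holds(e,b), holds(e,f)}
2. step(e,b)  →  {clear(b,b), clear(b,e), clear(b,f), clear(f,b), holds(b,e), holds(b,f), holds(e,f)}
3. step(b,e)  →  {clear(b,b), clear(b,e), clear(b,f), clear(e,b), clear(f,b), holds(b,f), holds(e,b), holds(e,f)}
4. free(b,f)  →  {clear(b,b), clear(b,e), clear(e,b), clear(f,b), holds(e,b), holds(e,f), ready(f)}

step(f,b); step(e,b); step(b,e); free(b,f)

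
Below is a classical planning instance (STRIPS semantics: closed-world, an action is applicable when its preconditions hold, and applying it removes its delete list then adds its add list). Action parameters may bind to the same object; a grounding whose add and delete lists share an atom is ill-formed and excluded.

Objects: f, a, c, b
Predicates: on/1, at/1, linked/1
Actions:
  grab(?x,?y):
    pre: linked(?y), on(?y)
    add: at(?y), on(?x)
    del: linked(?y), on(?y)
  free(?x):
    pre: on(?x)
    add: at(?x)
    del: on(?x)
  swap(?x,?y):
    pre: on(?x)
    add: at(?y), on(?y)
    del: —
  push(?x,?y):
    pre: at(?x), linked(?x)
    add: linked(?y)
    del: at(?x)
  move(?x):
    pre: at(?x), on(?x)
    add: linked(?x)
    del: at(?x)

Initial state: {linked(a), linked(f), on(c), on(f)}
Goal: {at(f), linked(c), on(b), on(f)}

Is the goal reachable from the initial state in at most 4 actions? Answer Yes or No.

1. grab(b,f)  →  {at(f), linked(a), on(b), on(c)}
2. swap(c,f)  →  {at(f), linked(a), on(b), on(c), on(f)}
3. swap(f,a)  →  {at(a), at(f), linked(a), on(a), on(b), on(c), on(f)}
4. push(a,c)  →  {at(f), linked(a), linked(c), on(a), on(b), on(c), on(f)}
optimal plan length = 4; 4 ≤ 4

Yes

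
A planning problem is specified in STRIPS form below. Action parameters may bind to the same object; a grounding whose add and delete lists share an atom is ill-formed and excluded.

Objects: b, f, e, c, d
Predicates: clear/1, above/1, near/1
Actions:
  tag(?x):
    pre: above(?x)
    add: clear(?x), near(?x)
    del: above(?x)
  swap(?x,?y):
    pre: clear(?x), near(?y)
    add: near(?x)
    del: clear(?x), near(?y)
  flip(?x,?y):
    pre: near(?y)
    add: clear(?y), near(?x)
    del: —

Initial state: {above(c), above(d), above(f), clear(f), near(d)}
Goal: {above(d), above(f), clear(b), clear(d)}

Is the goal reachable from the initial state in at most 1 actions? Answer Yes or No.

No

1. flip(b,d)  →  {above(c), above(d), above(f), clear(d), clear(f), near(b), near(d)}
2. flip(b,b)  →  {above(c), above(d), above(f), clear(b), clear(d), clear(f), near(b), near(d)}
optimal plan length = 2; 2 > 1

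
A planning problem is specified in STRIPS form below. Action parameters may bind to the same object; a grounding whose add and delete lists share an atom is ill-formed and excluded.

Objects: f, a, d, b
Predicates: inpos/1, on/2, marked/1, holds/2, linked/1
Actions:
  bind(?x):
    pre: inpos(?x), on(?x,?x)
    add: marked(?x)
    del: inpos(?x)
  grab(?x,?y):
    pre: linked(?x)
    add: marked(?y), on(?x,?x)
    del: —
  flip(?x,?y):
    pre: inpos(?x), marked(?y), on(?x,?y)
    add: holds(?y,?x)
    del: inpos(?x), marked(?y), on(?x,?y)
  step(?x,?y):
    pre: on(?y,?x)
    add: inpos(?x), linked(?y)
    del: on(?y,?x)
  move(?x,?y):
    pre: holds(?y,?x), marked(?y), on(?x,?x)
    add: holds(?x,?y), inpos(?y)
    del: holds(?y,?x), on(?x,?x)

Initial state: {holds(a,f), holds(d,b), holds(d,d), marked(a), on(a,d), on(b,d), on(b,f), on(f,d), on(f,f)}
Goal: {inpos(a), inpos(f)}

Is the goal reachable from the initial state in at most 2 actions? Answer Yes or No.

1. step(f,b)  →  {holds(a,f), holds(d,b), holds(d,d), inpos(f), linked(b), marked(a), on(a,d), on(b,d), on(f,d), on(f,f)}
2. move(f,a)  →  {holds(d,b), holds(d,d), holds(f,a), inpos(a), inpos(f), linked(b), marked(a), on(a,d), on(b,d), on(f,d)}
optimal plan length = 2; 2 ≤ 2

Yes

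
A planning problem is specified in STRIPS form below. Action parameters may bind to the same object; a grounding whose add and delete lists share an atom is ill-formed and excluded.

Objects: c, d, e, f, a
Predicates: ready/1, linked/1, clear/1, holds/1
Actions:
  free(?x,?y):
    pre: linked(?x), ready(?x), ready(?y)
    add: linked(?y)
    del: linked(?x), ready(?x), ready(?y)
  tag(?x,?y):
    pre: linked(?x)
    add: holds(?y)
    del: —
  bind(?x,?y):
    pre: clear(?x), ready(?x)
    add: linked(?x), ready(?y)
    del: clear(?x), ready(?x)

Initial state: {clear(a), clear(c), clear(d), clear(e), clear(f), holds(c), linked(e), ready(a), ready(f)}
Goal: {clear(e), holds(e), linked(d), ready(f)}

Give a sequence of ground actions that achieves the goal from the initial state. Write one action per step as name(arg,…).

tag(e,e); bind(f,d); bind(d,f)

1. tag(e,e)  →  {clear(a), clear(c), clear(d), clear(e), clear(f), holds(c), holds(e), linked(e), ready(a), ready(f)}
2. bind(f,d)  →  {clear(a), clear(c), clear(d), clear(e), holds(c), holds(e), linked(e), linked(f), ready(a), ready(d)}
3. bind(d,f)  →  {clear(a), clear(c), clear(e), holds(c), holds(e), linked(d), linked(e), linked(f), ready(a), ready(f)}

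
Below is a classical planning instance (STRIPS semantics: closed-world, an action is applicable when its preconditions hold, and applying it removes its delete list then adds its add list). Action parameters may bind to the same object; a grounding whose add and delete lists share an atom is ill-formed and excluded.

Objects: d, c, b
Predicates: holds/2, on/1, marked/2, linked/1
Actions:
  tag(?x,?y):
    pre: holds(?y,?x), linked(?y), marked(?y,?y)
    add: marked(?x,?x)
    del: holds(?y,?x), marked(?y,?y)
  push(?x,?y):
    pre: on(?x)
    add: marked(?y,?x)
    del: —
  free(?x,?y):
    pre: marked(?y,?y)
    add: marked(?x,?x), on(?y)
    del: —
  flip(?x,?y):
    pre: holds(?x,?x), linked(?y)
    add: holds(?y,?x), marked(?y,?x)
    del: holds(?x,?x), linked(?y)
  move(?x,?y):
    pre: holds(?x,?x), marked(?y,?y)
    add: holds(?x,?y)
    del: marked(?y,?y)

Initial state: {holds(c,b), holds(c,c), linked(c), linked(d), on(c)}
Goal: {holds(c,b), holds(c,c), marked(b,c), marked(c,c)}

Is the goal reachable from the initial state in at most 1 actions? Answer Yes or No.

No

1. push(c,c)  →  {holds(c,b), holds(c,c), linked(c), linked(d), marked(c,c), on(c)}
2. push(c,b)  →  {holds(c,b), holds(c,c), linked(c), linked(d), marked(b,c), marked(c,c), on(c)}
optimal plan length = 2; 2 > 1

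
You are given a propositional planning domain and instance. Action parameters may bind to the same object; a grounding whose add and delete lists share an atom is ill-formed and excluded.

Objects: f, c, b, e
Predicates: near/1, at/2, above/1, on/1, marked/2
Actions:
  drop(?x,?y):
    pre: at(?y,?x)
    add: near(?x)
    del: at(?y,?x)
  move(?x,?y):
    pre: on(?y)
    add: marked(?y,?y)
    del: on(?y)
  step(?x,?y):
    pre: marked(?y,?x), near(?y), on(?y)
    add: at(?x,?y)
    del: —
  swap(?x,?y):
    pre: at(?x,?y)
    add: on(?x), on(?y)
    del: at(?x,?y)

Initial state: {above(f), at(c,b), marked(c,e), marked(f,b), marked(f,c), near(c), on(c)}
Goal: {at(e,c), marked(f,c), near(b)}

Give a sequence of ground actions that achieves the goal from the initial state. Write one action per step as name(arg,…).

1. drop(b,c)  →  {above(f), marked(c,e), marked(f,b), marked(f,c), near(b), near(c), on(c)}
2. step(e,c)  →  {above(f), at(e,c), marked(c,e), marked(f,b), marked(f,c), near(b), near(c), on(c)}

drop(b,c); step(e,c)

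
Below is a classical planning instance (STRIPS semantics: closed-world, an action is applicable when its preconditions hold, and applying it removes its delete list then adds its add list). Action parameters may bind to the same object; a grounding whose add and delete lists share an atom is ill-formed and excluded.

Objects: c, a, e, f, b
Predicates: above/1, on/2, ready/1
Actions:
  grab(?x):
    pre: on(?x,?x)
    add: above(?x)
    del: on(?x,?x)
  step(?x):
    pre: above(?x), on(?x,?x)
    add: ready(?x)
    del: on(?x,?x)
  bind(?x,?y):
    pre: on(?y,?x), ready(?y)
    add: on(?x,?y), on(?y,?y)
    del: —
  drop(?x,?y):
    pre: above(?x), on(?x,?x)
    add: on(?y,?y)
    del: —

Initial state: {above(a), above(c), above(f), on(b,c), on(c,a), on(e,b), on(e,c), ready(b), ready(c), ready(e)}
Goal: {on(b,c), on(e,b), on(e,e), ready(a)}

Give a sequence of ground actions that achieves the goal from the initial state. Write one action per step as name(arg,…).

1. bind(c,e)  →  {above(a), above(c), above(f), on(b,c), on(c,a), on(c,e), on(e,b), on(e,c), on(e,e), ready(b), ready(c), ready(e)}
2. bind(a,c)  →  {above(a), above(c), above(f), on(a,c), on(b,c), on(c,a), on(c,c), on(c,e), on(e,b), on(e,c), on(e,e), ready(b), ready(c), ready(e)}
3. drop(c,a)  →  {above(a), above(c), above(f), on(a,a), on(a,c), on(b,c), on(c,a), on(c,c), on(c,e), on(e,b), on(e,c), on(e,e), ready(b), ready(c), ready(e)}
4. step(a)  →  {above(a), above(c), above(f), on(a,c), on(b,c), on(c,a), on(c,c), on(c,e), on(e,b), on(e,c), on(e,e), ready(a), ready(b), ready(c), ready(e)}

bind(c,e); bind(a,c); drop(c,a); step(a)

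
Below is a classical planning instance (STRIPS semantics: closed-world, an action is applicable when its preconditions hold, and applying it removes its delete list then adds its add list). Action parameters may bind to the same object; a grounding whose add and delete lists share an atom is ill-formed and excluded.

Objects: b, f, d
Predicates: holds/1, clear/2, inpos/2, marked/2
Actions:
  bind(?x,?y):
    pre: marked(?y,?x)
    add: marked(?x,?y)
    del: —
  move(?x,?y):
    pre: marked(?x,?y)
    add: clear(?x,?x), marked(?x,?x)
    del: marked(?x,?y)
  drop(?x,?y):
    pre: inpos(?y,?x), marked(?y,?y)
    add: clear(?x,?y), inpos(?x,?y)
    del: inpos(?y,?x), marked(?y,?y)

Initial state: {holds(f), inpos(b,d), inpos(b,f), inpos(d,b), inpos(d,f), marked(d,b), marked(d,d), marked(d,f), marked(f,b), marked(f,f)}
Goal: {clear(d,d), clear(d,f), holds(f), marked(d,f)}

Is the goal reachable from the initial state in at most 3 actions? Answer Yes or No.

1. move(d,b)  →  {clear(d,d), holds(f), inpos(b,d), inpos(b,f), inpos(d,b), inpos(d,f), marked(d,d), marked(d,f), marked(f,b), marked(f,f)}
2. drop(f,d)  →  {clear(d,d), clear(f,d), holds(f), inpos(b,d), inpos(b,f), inpos(d,b), inpos(f,d), marked(d,f), marked(f,b), marked(f,f)}
3. drop(d,f)  →  {clear(d,d), clear(d,f), clear(f,d), holds(f), inpos(b,d), inpos(b,f), inpos(d,b), inpos(d,f), marked(d,f), marked(f,b)}
optimal plan length = 3; 3 ≤ 3

Yes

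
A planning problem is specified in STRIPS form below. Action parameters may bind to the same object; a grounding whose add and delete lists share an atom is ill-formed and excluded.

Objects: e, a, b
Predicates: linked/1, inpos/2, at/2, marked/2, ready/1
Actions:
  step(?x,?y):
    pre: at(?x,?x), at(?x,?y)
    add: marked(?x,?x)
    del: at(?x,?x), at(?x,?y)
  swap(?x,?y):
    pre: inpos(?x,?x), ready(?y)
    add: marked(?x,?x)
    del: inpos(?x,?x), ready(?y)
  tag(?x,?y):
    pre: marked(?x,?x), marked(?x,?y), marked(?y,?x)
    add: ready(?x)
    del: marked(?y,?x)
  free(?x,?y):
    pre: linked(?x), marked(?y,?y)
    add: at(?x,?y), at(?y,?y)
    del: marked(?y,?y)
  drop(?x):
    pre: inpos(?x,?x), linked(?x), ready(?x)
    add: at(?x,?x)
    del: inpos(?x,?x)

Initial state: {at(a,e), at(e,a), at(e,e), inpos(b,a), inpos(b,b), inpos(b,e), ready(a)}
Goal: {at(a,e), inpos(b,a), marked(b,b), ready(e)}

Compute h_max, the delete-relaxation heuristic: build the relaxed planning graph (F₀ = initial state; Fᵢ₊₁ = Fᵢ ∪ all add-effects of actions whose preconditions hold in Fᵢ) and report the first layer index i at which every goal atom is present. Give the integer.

2

F0 = init (7 atoms)
F1 = F0 ∪ {marked(b,b), marked(e,e)}  (9 atoms)
F2 = F1 ∪ {ready(b), ready(e)}  (11 atoms)
goal ⊆ F2  ⇒  h_max = 2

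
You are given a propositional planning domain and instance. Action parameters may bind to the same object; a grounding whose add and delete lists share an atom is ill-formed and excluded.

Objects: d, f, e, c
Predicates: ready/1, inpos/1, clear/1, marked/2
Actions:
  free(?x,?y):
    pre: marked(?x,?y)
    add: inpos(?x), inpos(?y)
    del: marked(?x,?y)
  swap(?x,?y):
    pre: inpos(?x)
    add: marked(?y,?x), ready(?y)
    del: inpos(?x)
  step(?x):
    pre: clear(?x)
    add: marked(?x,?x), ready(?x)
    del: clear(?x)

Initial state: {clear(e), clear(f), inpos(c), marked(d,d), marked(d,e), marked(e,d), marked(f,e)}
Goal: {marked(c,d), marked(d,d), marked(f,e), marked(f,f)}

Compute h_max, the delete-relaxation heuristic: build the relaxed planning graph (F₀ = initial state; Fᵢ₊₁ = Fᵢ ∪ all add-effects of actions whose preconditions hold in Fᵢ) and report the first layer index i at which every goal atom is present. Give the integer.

2

F0 = init (7 atoms)
F1 = F0 ∪ {inpos(d), inpos(e), inpos(f), marked(c,c), marked(d,c), marked(e,c), marked(e,e), marked(f,c), marked(f,f), ready(c), ready(d), ready(e), ready(f)}  (20 atoms)
F2 = F1 ∪ {marked(c,d), marked(c,e), marked(c,f), marked(d,f), marked(e,f), marked(f,d)}  (26 atoms)
goal ⊆ F2  ⇒  h_max = 2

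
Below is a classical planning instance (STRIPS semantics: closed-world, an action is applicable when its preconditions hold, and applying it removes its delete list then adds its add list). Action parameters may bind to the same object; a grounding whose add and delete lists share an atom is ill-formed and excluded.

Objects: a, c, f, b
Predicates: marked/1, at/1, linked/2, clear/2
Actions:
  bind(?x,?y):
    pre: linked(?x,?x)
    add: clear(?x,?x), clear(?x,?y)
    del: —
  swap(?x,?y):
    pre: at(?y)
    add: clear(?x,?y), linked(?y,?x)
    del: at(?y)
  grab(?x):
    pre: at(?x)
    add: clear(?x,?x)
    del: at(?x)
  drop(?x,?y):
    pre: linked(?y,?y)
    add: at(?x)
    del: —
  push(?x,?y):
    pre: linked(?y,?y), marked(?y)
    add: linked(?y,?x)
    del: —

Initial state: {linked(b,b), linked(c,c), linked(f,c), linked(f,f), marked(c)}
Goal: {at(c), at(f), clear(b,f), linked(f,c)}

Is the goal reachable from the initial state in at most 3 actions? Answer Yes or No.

Yes

1. bind(b,f)  →  {clear(b,b), clear(b,f), linked(b,b), linked(c,c), linked(f,c), linked(f,f), marked(c)}
2. drop(c,c)  →  {at(c), clear(b,b), clear(b,f), linked(b,b), linked(c,c), linked(f,c), linked(f,f), marked(c)}
3. drop(f,c)  →  {at(c), at(f), clear(b,b), clear(b,f), linked(b,b), linked(c,c), linked(f,c), linked(f,f), marked(c)}
optimal plan length = 3; 3 ≤ 3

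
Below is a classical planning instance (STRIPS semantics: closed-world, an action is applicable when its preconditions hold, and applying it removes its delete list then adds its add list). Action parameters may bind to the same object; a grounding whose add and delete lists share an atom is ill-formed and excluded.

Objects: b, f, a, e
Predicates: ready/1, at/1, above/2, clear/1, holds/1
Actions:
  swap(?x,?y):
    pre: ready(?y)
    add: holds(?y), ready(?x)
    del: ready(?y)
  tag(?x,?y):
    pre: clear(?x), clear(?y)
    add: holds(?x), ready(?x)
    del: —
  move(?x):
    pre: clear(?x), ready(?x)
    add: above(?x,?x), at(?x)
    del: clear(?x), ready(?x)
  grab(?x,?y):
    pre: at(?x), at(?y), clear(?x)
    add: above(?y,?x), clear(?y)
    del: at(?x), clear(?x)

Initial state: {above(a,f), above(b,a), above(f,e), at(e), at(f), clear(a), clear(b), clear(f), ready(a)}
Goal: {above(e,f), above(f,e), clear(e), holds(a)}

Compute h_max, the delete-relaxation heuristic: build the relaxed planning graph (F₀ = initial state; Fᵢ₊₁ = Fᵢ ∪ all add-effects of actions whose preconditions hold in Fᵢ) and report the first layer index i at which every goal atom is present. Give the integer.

1

F0 = init (9 atoms)
F1 = F0 ∪ {above(a,a), above(e,f), at(a), clear(e), holds(a), holds(b), holds(f), ready(b), ready(e), ready(f)}  (19 atoms)
goal ⊆ F1  ⇒  h_max = 1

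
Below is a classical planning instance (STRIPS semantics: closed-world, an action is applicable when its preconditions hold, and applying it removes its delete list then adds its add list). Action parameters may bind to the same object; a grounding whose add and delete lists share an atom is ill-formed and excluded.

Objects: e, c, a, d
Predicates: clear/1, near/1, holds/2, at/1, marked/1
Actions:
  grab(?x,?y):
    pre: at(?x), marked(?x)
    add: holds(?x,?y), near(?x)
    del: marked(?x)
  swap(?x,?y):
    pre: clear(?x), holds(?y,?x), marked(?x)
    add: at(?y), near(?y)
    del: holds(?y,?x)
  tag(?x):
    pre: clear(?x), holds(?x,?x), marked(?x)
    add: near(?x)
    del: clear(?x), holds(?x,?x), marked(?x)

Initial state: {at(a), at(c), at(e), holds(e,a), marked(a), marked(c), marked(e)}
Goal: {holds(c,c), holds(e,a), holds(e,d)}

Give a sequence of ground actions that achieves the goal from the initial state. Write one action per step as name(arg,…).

1. grab(e,d)  →  {at(a), at(c), at(e), holds(e,a), holds(e,d), marked(a), marked(c), near(e)}
2. grab(c,c)  →  {at(a), at(c), at(e), holds(c,c), holds(e,a), holds(e,d), marked(a), near(c), near(e)}

grab(e,d); grab(c,c)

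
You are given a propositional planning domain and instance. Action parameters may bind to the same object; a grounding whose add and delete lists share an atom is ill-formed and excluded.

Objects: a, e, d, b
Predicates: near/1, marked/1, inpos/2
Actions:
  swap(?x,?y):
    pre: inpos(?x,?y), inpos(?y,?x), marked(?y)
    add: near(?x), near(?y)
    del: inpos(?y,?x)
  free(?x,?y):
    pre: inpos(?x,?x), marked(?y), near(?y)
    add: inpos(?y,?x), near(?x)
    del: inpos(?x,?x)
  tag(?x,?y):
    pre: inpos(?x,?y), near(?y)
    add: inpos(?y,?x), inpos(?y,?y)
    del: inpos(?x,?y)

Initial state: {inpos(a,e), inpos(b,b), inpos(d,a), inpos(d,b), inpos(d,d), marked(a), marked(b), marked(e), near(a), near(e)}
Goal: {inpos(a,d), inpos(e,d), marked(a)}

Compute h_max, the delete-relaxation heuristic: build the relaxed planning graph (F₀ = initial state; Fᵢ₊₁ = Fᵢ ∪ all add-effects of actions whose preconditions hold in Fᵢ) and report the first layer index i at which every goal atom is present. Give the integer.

1

F0 = init (10 atoms)
F1 = F0 ∪ {inpos(a,a), inpos(a,b), inpos(a,d), inpos(e,a), inpos(e,b), inpos(e,d), inpos(e,e), near(b), near(d)}  (19 atoms)
goal ⊆ F1  ⇒  h_max = 1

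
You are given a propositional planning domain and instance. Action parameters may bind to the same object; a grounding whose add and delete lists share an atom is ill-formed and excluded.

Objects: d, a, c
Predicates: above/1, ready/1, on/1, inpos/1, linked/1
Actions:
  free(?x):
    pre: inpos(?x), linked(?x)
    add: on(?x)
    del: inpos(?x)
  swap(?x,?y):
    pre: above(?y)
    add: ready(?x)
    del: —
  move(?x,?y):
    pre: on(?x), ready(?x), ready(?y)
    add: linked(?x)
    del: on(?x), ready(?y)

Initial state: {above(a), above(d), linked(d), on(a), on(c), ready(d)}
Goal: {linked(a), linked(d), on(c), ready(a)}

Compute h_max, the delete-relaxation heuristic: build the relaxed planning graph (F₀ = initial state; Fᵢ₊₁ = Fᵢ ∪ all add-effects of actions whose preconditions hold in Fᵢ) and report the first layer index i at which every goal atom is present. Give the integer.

F0 = init (6 atoms)
F1 = F0 ∪ {ready(a), ready(c)}  (8 atoms)
F2 = F1 ∪ {linked(a), linked(c)}  (10 atoms)
goal ⊆ F2  ⇒  h_max = 2

2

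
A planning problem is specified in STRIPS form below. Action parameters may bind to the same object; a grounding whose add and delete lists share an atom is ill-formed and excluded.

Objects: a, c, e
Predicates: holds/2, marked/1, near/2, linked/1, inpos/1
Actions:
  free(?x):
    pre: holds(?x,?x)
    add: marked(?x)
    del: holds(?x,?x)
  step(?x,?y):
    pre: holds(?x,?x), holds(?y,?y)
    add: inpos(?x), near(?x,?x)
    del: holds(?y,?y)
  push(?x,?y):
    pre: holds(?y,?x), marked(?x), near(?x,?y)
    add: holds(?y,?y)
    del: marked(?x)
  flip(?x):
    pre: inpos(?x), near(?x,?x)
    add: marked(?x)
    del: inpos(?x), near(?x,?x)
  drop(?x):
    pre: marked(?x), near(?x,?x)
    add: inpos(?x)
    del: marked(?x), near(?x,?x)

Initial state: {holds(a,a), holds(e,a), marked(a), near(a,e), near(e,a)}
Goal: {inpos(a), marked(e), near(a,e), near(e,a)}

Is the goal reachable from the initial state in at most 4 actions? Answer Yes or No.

Yes

1. step(a,a)  →  {holds(e,a), inpos(a), marked(a), near(a,a), near(a,e), near(e,a)}
2. push(a,e)  →  {holds(e,a), holds(e,e), inpos(a), near(a,a), near(a,e), near(e,a)}
3. free(e)  →  {holds(e,a), inpos(a), marked(e), near(a,a), near(a,e), near(e,a)}
optimal plan length = 3; 3 ≤ 4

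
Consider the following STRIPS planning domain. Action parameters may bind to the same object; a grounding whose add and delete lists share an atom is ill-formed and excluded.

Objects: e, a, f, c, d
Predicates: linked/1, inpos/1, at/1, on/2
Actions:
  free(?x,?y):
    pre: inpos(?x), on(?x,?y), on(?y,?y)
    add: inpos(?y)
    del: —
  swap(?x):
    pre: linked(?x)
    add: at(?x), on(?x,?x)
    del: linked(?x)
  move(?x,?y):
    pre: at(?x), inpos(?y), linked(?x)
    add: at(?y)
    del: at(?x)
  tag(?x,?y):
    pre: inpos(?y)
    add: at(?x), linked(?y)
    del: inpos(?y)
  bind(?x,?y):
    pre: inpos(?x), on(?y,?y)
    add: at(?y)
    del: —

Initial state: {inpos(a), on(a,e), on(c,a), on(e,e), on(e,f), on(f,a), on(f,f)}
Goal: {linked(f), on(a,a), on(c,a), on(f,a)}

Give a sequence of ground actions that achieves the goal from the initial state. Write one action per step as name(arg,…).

1. free(a,e)  →  {inpos(a), inpos(e), on(a,e), on(c,a), on(e,e), on(e,f), on(f,a), on(f,f)}
2. free(e,f)  →  {inpos(a), inpos(e), inpos(f), on(a,e), on(c,a), on(e,e), on(e,f), on(f,a), on(f,f)}
3. tag(e,a)  →  {at(e), inpos(e), inpos(f), linked(a), on(a,e), on(c,a), on(e,e), on(e,f), on(f,a), on(f,f)}
4. swap(a)  →  {at(a), at(e), inpos(e), inpos(f), on(a,a), on(a,e), on(c,a), on(e,e), on(e,f), on(f,a), on(f,f)}
5. tag(e,f)  →  {at(a), at(e), inpos(e), linked(f), on(a,a), on(a,e), on(c,a), on(e,e), on(e,f), on(f,a), on(f,f)}

free(a,e); free(e,f); tag(e,a); swap(a); tag(e,f)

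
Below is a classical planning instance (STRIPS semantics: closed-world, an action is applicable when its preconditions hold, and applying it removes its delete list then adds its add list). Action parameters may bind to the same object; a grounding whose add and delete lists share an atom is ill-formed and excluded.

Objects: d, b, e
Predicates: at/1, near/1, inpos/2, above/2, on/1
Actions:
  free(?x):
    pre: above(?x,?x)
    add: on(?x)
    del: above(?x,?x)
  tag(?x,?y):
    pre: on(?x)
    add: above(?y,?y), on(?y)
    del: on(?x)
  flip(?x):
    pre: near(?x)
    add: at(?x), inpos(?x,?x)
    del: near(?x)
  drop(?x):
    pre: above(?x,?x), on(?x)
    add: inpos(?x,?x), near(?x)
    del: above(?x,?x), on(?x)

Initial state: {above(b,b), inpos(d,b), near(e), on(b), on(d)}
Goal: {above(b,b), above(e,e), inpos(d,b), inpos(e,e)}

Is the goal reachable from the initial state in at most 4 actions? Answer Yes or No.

1. tag(d,e)  →  {above(b,b), above(e,e), inpos(d,b), near(e), on(b), on(e)}
2. flip(e)  →  {above(b,b), above(e,e), at(e), inpos(d,b), inpos(e,e), on(b), on(e)}
optimal plan length = 2; 2 ≤ 4

Yes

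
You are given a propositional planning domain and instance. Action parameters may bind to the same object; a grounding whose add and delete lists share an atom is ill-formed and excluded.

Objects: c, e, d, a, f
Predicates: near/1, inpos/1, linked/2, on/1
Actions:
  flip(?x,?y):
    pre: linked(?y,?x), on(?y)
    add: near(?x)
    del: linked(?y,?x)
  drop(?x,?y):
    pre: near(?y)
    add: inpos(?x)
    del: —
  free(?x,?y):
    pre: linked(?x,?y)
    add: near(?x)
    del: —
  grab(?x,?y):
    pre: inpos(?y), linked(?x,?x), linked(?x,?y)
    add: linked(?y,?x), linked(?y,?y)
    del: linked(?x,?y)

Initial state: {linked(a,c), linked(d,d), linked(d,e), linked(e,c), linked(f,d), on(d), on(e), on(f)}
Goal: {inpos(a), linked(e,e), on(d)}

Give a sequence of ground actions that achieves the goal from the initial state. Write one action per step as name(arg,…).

flip(c,e); drop(e,c); drop(a,c); grab(d,e)

1. flip(c,e)  →  {linked(a,c), linked(d,d), linked(d,e), linked(f,d), near(c), on(d), on(e), on(f)}
2. drop(e,c)  →  {inpos(e), linked(a,c), linked(d,d), linked(d,e), linked(f,d), near(c), on(d), on(e), on(f)}
3. drop(a,c)  →  {inpos(a), inpos(e), linked(a,c), linked(d,d), linked(d,e), linked(f,d), near(c), on(d), on(e), on(f)}
4. grab(d,e)  →  {inpos(a), inpos(e), linked(a,c), linked(d,d), linked(e,d), linked(e,e), linked(f,d), near(c), on(d), on(e), on(f)}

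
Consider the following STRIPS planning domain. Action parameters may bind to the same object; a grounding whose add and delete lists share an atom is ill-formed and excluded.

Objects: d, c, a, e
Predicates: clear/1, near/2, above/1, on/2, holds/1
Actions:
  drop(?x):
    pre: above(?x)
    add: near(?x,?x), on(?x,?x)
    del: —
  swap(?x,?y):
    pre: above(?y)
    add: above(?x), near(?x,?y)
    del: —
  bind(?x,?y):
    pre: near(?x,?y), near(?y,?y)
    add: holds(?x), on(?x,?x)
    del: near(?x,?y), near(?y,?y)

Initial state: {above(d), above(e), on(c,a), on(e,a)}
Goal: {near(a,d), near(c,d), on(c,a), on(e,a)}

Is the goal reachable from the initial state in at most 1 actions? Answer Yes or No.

1. swap(c,d)  →  {above(c), above(d), above(e), near(c,d), on(c,a), on(e,a)}
2. swap(a,d)  →  {above(a), above(c), above(d), above(e), near(a,d), near(c,d), on(c,a), on(e,a)}
optimal plan length = 2; 2 > 1

No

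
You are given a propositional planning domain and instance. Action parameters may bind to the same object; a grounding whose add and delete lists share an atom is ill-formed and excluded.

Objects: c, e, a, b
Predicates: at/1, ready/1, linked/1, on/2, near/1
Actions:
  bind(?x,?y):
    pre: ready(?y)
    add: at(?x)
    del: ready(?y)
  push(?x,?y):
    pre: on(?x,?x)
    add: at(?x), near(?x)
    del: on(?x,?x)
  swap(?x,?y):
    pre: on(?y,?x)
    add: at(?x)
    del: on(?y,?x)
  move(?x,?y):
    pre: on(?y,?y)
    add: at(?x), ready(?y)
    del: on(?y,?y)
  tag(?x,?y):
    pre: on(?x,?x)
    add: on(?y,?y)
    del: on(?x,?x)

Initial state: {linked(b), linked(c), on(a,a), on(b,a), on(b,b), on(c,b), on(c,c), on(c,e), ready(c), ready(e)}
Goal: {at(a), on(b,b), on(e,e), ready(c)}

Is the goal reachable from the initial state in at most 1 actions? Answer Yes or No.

1. bind(a,e)  →  {at(a), linked(b), linked(c), on(a,a), on(b,a), on(b,b), on(c,b), on(c,c), on(c,e), ready(c)}
2. tag(c,e)  →  {at(a), linked(b), linked(c), on(a,a), on(b,a), on(b,b), on(c,b), on(c,e), on(e,e), ready(c)}
optimal plan length = 2; 2 > 1

No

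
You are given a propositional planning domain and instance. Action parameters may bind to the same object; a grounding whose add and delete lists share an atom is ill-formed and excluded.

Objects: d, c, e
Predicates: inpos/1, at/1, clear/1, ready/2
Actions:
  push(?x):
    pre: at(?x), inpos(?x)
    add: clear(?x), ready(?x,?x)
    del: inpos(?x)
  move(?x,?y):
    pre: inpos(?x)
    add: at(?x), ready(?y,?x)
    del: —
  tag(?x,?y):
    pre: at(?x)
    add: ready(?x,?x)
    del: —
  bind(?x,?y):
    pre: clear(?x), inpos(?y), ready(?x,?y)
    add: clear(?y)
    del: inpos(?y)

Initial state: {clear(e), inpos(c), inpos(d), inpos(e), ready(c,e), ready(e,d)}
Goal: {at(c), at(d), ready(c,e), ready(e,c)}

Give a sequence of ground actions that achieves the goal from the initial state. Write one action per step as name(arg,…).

move(d,d); move(c,e)

1. move(d,d)  →  {at(d), clear(e), inpos(c), inpos(d), inpos(e), ready(c,e), ready(d,d), ready(e,d)}
2. move(c,e)  →  {at(c), at(d), clear(e), inpos(c), inpos(d), inpos(e), ready(c,e), ready(d,d), ready(e,c), ready(e,d)}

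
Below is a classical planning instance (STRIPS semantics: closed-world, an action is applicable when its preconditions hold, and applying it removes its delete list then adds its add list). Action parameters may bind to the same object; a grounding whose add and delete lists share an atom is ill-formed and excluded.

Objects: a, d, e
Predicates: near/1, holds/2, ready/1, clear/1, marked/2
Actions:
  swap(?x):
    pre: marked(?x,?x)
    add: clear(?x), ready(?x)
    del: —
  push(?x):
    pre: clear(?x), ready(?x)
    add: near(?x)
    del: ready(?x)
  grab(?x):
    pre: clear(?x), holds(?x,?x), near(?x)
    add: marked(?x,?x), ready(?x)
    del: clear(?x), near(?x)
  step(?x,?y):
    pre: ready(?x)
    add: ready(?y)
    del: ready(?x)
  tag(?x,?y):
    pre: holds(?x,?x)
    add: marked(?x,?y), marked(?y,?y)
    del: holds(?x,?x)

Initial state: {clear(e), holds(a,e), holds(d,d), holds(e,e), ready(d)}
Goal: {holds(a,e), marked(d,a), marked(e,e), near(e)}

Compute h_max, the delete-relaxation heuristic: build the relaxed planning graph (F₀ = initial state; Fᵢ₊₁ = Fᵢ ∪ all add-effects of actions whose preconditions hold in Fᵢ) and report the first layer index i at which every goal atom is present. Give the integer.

2

F0 = init (5 atoms)
F1 = F0 ∪ {marked(a,a), marked(d,a), marked(d,d), marked(d,e), marked(e,a), marked(e,d), marked(e,e), ready(a), ready(e)}  (14 atoms)
F2 = F1 ∪ {clear(a), clear(d), near(e)}  (17 atoms)
goal ⊆ F2  ⇒  h_max = 2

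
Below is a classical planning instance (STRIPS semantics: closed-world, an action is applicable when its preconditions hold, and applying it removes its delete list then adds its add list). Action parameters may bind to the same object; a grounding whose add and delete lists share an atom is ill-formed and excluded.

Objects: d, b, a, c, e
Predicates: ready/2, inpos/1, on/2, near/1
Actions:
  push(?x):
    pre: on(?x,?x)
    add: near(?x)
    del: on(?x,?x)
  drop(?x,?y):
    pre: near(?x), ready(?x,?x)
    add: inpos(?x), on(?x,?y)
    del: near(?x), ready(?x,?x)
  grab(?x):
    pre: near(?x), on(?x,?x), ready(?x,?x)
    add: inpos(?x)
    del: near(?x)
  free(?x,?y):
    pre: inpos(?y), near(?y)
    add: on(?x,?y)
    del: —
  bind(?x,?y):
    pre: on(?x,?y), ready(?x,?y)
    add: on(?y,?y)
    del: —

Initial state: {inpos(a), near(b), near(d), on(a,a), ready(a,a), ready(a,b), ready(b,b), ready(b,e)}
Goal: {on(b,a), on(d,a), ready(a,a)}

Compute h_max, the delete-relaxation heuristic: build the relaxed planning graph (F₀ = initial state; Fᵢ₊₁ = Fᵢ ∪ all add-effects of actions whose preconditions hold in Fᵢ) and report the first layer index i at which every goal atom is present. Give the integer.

2

F0 = init (8 atoms)
F1 = F0 ∪ {inpos(b), near(a), on(b,a), on(b,b), on(b,c), on(b,d), on(b,e)}  (15 atoms)
F2 = F1 ∪ {on(a,b), on(a,c), on(a,d), on(a,e), on(c,a), on(c,b), on(d,a), on(d,b), on(e,a), on(e,b), on(e,e)}  (26 atoms)
goal ⊆ F2  ⇒  h_max = 2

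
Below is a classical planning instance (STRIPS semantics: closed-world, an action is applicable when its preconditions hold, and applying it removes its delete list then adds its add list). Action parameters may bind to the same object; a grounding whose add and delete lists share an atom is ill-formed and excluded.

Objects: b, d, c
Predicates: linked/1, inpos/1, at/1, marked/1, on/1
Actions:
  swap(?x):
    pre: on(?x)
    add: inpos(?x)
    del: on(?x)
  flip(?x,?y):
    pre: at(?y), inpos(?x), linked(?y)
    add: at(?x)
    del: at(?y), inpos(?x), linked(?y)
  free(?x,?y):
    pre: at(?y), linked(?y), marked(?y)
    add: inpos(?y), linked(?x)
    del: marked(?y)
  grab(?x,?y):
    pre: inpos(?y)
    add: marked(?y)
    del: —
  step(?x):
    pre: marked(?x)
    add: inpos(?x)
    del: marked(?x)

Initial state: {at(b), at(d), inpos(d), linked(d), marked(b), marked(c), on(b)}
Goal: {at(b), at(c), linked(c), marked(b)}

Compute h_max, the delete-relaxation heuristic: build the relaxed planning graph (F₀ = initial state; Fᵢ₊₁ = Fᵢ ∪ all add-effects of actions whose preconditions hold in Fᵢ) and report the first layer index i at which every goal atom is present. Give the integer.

F0 = init (7 atoms)
F1 = F0 ∪ {inpos(b), inpos(c), marked(d)}  (10 atoms)
F2 = F1 ∪ {at(c), linked(b), linked(c)}  (13 atoms)
goal ⊆ F2  ⇒  h_max = 2

2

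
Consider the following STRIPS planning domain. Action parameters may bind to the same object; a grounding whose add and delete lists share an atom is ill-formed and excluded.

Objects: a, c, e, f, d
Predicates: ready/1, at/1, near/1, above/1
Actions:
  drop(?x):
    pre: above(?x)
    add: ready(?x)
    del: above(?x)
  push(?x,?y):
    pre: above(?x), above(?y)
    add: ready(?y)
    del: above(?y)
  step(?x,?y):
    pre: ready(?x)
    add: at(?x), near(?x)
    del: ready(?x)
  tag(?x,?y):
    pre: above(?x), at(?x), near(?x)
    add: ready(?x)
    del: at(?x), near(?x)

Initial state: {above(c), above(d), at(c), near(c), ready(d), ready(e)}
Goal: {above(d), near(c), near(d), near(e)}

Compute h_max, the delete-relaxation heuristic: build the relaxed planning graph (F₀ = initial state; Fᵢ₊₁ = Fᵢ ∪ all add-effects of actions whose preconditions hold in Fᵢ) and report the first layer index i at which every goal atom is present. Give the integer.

F0 = init (6 atoms)
F1 = F0 ∪ {at(d), at(e), near(d), near(e), ready(c)}  (11 atoms)
goal ⊆ F1  ⇒  h_max = 1

1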